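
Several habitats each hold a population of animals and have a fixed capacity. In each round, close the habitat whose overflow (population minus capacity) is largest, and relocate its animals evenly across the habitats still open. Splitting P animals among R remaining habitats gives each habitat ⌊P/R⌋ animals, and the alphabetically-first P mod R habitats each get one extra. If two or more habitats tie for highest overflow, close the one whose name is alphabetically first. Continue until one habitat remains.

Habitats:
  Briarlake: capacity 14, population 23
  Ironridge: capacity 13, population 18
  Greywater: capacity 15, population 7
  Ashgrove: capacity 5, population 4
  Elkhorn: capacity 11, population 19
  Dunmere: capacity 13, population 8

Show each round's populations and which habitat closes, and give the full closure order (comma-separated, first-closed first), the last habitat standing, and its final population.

Closure order: Briarlake, Elkhorn, Ironridge, Ashgrove, Dunmere
Last habitat: Greywater with 79 animals

Round 1: Ashgrove=4 Briarlake=23 Dunmere=8 Elkhorn=19 Greywater=7 Ironridge=18 → close Briarlake (overflow 9)
  23÷5 = 4 each, +1 to first 3
Round 2: Ashgrove=9 Dunmere=13 Elkhorn=24 Greywater=11 Ironridge=22 → close Elkhorn (overflow 13)
  24÷4 = 6 each, +1 to first 0
Round 3: Ashgrove=15 Dunmere=19 Greywater=17 Ironridge=28 → close Ironridge (overflow 15)
  28÷3 = 9 each, +1 to first 1
Round 4: Ashgrove=25 Dunmere=28 Greywater=26 → close Ashgrove (overflow 20)
  25÷2 = 12 each, +1 to first 1
Round 5: Dunmere=41 Greywater=38 → close Dunmere (overflow 28)
  41÷1 = 41 each, +1 to first 0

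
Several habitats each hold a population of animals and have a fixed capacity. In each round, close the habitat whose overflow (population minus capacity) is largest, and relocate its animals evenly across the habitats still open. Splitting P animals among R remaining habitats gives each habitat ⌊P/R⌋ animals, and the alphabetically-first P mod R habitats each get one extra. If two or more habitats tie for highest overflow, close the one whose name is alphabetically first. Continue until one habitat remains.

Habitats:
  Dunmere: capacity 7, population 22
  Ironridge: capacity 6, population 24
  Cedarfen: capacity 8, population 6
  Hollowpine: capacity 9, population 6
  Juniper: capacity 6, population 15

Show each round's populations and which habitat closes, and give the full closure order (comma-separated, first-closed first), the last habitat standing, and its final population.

Round 1: Cedarfen=6 Dunmere=22 Hollowpine=6 Ironridge=24 Juniper=15 → close Ironridge (overflow 18)
  24÷4 = 6 each, +1 to first 0
Round 2: Cedarfen=12 Dunmere=28 Hollowpine=12 Juniper=21 → close Dunmere (overflow 21)
  28÷3 = 9 each, +1 to first 1
Round 3: Cedarfen=22 Hollowpine=21 Juniper=30 → close Juniper (overflow 24)
  30÷2 = 15 each, +1 to first 0
Round 4: Cedarfen=37 Hollowpine=36 → close Cedarfen (overflow 29)
  37÷1 = 37 each, +1 to first 0

Closure order: Ironridge, Dunmere, Juniper, Cedarfen
Last habitat: Hollowpine with 73 animals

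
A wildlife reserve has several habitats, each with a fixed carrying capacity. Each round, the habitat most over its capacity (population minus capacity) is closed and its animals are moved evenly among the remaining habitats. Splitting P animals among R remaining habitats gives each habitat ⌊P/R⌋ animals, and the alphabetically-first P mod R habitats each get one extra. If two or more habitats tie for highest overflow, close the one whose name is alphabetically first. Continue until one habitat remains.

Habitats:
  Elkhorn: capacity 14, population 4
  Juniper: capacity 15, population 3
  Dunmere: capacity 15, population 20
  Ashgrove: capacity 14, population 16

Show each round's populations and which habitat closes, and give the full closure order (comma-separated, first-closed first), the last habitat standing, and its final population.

Closure order: Dunmere, Ashgrove, Elkhorn
Last habitat: Juniper with 43 animals

Round 1: Ashgrove=16 Dunmere=20 Elkhorn=4 Juniper=3 → close Dunmere (overflow 5)
  20÷3 = 6 each, +1 to first 2
Round 2: Ashgrove=23 Elkhorn=11 Juniper=9 → close Ashgrove (overflow 9)
  23÷2 = 11 each, +1 to first 1
Round 3: Elkhorn=23 Juniper=20 → close Elkhorn (overflow 9)
  23÷1 = 23 each, +1 to first 0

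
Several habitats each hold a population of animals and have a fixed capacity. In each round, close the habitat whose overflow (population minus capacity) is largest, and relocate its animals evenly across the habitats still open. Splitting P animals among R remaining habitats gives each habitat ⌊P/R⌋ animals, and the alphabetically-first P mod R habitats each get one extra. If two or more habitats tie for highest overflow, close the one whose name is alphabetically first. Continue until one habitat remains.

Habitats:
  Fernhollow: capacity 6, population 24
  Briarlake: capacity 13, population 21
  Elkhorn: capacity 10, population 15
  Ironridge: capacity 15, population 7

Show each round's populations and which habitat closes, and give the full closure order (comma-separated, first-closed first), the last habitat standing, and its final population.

Closure order: Fernhollow, Briarlake, Elkhorn
Last habitat: Ironridge with 67 animals

Round 1: Briarlake=21 Elkhorn=15 Fernhollow=24 Ironridge=7 → close Fernhollow (overflow 18)
  24÷3 = 8 each, +1 to first 0
Round 2: Briarlake=29 Elkhorn=23 Ironridge=15 → close Briarlake (overflow 16)
  29÷2 = 14 each, +1 to first 1
Round 3: Elkhorn=38 Ironridge=29 → close Elkhorn (overflow 28)
  38÷1 = 38 each, +1 to first 0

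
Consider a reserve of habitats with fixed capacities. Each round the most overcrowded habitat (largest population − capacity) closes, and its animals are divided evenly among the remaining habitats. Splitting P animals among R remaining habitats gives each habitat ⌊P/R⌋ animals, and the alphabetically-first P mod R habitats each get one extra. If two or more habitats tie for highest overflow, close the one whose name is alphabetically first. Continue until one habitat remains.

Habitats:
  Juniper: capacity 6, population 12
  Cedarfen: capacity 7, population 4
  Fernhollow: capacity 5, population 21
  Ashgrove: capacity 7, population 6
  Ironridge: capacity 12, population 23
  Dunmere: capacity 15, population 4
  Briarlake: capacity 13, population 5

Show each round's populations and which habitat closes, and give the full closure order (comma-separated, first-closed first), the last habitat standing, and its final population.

Round 1: Ashgrove=6 Briarlake=5 Cedarfen=4 Dunmere=4 Fernhollow=21 Ironridge=23 Juniper=12 → close Fernhollow (overflow 16)
  21÷6 = 3 each, +1 to first 3
Round 2: Ashgrove=10 Briarlake=9 Cedarfen=8 Dunmere=7 Ironridge=26 Juniper=15 → close Ironridge (overflow 14)
  26÷5 = 5 each, +1 to first 1
Round 3: Ashgrove=16 Briarlake=14 Cedarfen=13 Dunmere=12 Juniper=20 → close Juniper (overflow 14)
  20÷4 = 5 each, +1 to first 0
Round 4: Ashgrove=21 Briarlake=19 Cedarfen=18 Dunmere=17 → close Ashgrove (overflow 14)
  21÷3 = 7 each, +1 to first 0
Round 5: Briarlake=26 Cedarfen=25 Dunmere=24 → close Cedarfen (overflow 18)
  25÷2 = 12 each, +1 to first 1
Round 6: Briarlake=39 Dunmere=36 → close Briarlake (overflow 26)
  39÷1 = 39 each, +1 to first 0

Closure order: Fernhollow, Ironridge, Juniper, Ashgrove, Cedarfen, Briarlake
Last habitat: Dunmere with 75 animals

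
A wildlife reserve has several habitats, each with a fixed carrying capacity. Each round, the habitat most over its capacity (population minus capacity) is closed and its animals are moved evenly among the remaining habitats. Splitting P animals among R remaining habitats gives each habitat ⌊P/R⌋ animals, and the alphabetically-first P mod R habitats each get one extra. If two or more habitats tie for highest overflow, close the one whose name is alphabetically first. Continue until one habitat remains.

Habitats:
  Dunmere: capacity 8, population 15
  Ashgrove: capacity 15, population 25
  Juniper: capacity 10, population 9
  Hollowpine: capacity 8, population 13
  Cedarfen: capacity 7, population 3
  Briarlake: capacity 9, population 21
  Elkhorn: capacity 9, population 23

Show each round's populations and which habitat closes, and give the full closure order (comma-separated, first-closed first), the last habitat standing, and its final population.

Closure order: Elkhorn, Briarlake, Ashgrove, Dunmere, Hollowpine, Cedarfen
Last habitat: Juniper with 109 animals

Round 1: Ashgrove=25 Briarlake=21 Cedarfen=3 Dunmere=15 Elkhorn=23 Hollowpine=13 Juniper=9 → close Elkhorn (overflow 14)
  23÷6 = 3 each, +1 to first 5
Round 2: Ashgrove=29 Briarlake=25 Cedarfen=7 Dunmere=19 Hollowpine=17 Juniper=12 → close Briarlake (overflow 16)
  25÷5 = 5 each, +1 to first 0
Round 3: Ashgrove=34 Cedarfen=12 Dunmere=24 Hollowpine=22 Juniper=17 → close Ashgrove (overflow 19)
  34÷4 = 8 each, +1 to first 2
Round 4: Cedarfen=21 Dunmere=33 Hollowpine=30 Juniper=25 → close Dunmere (overflow 25)
  33÷3 = 11 each, +1 to first 0
Round 5: Cedarfen=32 Hollowpine=41 Juniper=36 → close Hollowpine (overflow 33)
  41÷2 = 20 each, +1 to first 1
Round 6: Cedarfen=53 Juniper=56 → close Cedarfen (overflow 46)
  53÷1 = 53 each, +1 to first 0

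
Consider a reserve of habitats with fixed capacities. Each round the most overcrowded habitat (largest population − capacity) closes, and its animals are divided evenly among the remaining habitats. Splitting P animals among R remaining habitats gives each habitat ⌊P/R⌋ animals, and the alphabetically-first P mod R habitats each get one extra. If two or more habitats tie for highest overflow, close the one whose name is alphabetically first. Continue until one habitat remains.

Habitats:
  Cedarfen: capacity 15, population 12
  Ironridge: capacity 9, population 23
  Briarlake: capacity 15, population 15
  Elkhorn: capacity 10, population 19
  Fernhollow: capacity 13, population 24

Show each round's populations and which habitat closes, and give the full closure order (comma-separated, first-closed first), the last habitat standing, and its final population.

Round 1: Briarlake=15 Cedarfen=12 Elkhorn=19 Fernhollow=24 Ironridge=23 → close Ironridge (overflow 14)
  23÷4 = 5 each, +1 to first 3
Round 2: Briarlake=21 Cedarfen=18 Elkhorn=25 Fernhollow=29 → close Fernhollow (overflow 16)
  29÷3 = 9 each, +1 to first 2
Round 3: Briarlake=31 Cedarfen=28 Elkhorn=34 → close Elkhorn (overflow 24)
  34÷2 = 17 each, +1 to first 0
Round 4: Briarlake=48 Cedarfen=45 → close Briarlake (overflow 33)
  48÷1 = 48 each, +1 to first 0

Closure order: Ironridge, Fernhollow, Elkhorn, Briarlake
Last habitat: Cedarfen with 93 animals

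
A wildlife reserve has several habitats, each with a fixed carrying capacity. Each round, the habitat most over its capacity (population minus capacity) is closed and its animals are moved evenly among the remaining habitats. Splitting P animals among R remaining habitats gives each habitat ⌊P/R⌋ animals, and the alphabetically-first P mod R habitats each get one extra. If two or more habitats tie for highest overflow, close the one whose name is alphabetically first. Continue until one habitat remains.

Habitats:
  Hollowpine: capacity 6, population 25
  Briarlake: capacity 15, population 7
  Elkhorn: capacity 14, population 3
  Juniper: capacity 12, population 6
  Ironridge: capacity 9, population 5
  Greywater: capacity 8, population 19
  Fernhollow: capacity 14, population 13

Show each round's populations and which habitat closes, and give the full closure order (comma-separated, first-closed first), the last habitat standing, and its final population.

Round 1: Briarlake=7 Elkhorn=3 Fernhollow=13 Greywater=19 Hollowpine=25 Ironridge=5 Juniper=6 → close Hollowpine (overflow 19)
  25÷6 = 4 each, +1 to first 1
Round 2: Briarlake=12 Elkhorn=7 Fernhollow=17 Greywater=23 Ironridge=9 Juniper=10 → close Greywater (overflow 15)
  23÷5 = 4 each, +1 to first 3
Round 3: Briarlake=17 Elkhorn=12 Fernhollow=22 Ironridge=13 Juniper=14 → close Fernhollow (overflow 8)
  22÷4 = 5 each, +1 to first 2
Round 4: Briarlake=23 Elkhorn=18 Ironridge=18 Juniper=19 → close Ironridge (overflow 9)
  18÷3 = 6 each, +1 to first 0
Round 5: Briarlake=29 Elkhorn=24 Juniper=25 → close Briarlake (overflow 14)
  29÷2 = 14 each, +1 to first 1
Round 6: Elkhorn=39 Juniper=39 → close Juniper (overflow 27)
  39÷1 = 39 each, +1 to first 0

Closure order: Hollowpine, Greywater, Fernhollow, Ironridge, Briarlake, Juniper
Last habitat: Elkhorn with 78 animals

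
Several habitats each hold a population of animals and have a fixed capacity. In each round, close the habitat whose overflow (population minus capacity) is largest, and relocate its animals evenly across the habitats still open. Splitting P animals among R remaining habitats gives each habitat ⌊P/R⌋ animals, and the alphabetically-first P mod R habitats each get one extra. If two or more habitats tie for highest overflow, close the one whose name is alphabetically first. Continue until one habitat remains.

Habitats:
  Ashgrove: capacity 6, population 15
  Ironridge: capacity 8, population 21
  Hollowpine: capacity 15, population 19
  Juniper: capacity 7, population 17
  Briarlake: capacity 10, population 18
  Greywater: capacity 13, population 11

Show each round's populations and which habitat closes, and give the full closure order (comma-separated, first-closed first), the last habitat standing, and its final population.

Closure order: Ironridge, Ashgrove, Juniper, Briarlake, Hollowpine
Last habitat: Greywater with 101 animals

Round 1: Ashgrove=15 Briarlake=18 Greywater=11 Hollowpine=19 Ironridge=21 Juniper=17 → close Ironridge (overflow 13)
  21÷5 = 4 each, +1 to first 1
Round 2: Ashgrove=20 Briarlake=22 Greywater=15 Hollowpine=23 Juniper=21 → close Ashgrove (overflow 14)
  20÷4 = 5 each, +1 to first 0
Round 3: Briarlake=27 Greywater=20 Hollowpine=28 Juniper=26 → close Juniper (overflow 19)
  26÷3 = 8 each, +1 to first 2
Round 4: Briarlake=36 Greywater=29 Hollowpine=36 → close Briarlake (overflow 26)
  36÷2 = 18 each, +1 to first 0
Round 5: Greywater=47 Hollowpine=54 → close Hollowpine (overflow 39)
  54÷1 = 54 each, +1 to first 0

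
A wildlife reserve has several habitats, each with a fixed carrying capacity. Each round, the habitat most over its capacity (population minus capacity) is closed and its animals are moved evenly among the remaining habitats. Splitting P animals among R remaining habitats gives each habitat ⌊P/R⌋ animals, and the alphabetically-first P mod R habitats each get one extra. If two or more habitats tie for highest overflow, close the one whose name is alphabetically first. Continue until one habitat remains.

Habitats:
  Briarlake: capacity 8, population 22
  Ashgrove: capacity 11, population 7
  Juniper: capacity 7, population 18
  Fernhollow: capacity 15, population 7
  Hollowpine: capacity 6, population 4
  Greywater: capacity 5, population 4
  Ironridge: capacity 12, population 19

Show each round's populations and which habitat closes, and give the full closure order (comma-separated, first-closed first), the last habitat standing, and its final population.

Closure order: Briarlake, Juniper, Ironridge, Greywater, Ashgrove, Hollowpine
Last habitat: Fernhollow with 81 animals

Round 1: Ashgrove=7 Briarlake=22 Fernhollow=7 Greywater=4 Hollowpine=4 Ironridge=19 Juniper=18 → close Briarlake (overflow 14)
  22÷6 = 3 each, +1 to first 4
Round 2: Ashgrove=11 Fernhollow=11 Greywater=8 Hollowpine=8 Ironridge=22 Juniper=21 → close Juniper (overflow 14)
  21÷5 = 4 each, +1 to first 1
Round 3: Ashgrove=16 Fernhollow=15 Greywater=12 Hollowpine=12 Ironridge=26 → close Ironridge (overflow 14)
  26÷4 = 6 each, +1 to first 2
Round 4: Ashgrove=23 Fernhollow=22 Greywater=18 Hollowpine=18 → close Greywater (overflow 13)
  18÷3 = 6 each, +1 to first 0
Round 5: Ashgrove=29 Fernhollow=28 Hollowpine=24 → close Ashgrove (overflow 18)
  29÷2 = 14 each, +1 to first 1
Round 6: Fernhollow=43 Hollowpine=38 → close Hollowpine (overflow 32)
  38÷1 = 38 each, +1 to first 0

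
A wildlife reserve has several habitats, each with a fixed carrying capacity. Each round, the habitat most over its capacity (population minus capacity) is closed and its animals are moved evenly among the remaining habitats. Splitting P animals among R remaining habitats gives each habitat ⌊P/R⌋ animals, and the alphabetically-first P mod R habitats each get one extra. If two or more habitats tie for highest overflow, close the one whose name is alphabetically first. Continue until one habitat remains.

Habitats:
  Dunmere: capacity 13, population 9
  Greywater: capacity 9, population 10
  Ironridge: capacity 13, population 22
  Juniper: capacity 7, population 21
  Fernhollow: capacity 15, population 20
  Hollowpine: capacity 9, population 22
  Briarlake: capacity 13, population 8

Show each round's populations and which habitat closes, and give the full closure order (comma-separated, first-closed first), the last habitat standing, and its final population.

Round 1: Briarlake=8 Dunmere=9 Fernhollow=20 Greywater=10 Hollowpine=22 Ironridge=22 Juniper=21 → close Juniper (overflow 14)
  21÷6 = 3 each, +1 to first 3
Round 2: Briarlake=12 Dunmere=13 Fernhollow=24 Greywater=13 Hollowpine=25 Ironridge=25 → close Hollowpine (overflow 16)
  25÷5 = 5 each, +1 to first 0
Round 3: Briarlake=17 Dunmere=18 Fernhollow=29 Greywater=18 Ironridge=30 → close Ironridge (overflow 17)
  30÷4 = 7 each, +1 to first 2
Round 4: Briarlake=25 Dunmere=26 Fernhollow=36 Greywater=25 → close Fernhollow (overflow 21)
  36÷3 = 12 each, +1 to first 0
Round 5: Briarlake=37 Dunmere=38 Greywater=37 → close Greywater (overflow 28)
  37÷2 = 18 each, +1 to first 1
Round 6: Briarlake=56 Dunmere=56 → close Briarlake (overflow 43)
  56÷1 = 56 each, +1 to first 0

Closure order: Juniper, Hollowpine, Ironridge, Fernhollow, Greywater, Briarlake
Last habitat: Dunmere with 112 animals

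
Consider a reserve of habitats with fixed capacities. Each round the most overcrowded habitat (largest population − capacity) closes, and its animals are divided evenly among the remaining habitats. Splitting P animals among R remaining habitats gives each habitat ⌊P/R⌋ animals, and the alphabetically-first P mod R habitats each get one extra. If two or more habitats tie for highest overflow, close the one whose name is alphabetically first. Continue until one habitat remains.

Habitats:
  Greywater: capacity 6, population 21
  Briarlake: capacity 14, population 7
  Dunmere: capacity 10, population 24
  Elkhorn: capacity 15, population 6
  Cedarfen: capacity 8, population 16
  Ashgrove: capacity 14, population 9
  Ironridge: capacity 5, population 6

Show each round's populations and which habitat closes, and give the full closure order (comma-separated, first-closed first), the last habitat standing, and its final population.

Round 1: Ashgrove=9 Briarlake=7 Cedarfen=16 Dunmere=24 Elkhorn=6 Greywater=21 Ironridge=6 → close Greywater (overflow 15)
  21÷6 = 3 each, +1 to first 3
Round 2: Ashgrove=13 Briarlake=11 Cedarfen=20 Dunmere=27 Elkhorn=9 Ironridge=9 → close Dunmere (overflow 17)
  27÷5 = 5 each, +1 to first 2
Round 3: Ashgrove=19 Briarlake=17 Cedarfen=25 Elkhorn=14 Ironridge=14 → close Cedarfen (overflow 17)
  25÷4 = 6 each, +1 to first 1
Round 4: Ashgrove=26 Briarlake=23 Elkhorn=20 Ironridge=20 → close Ironridge (overflow 15)
  20÷3 = 6 each, +1 to first 2
Round 5: Ashgrove=33 Briarlake=30 Elkhorn=26 → close Ashgrove (overflow 19)
  33÷2 = 16 each, +1 to first 1
Round 6: Briarlake=47 Elkhorn=42 → close Briarlake (overflow 33)
  47÷1 = 47 each, +1 to first 0

Closure order: Greywater, Dunmere, Cedarfen, Ironridge, Ashgrove, Briarlake
Last habitat: Elkhorn with 89 animals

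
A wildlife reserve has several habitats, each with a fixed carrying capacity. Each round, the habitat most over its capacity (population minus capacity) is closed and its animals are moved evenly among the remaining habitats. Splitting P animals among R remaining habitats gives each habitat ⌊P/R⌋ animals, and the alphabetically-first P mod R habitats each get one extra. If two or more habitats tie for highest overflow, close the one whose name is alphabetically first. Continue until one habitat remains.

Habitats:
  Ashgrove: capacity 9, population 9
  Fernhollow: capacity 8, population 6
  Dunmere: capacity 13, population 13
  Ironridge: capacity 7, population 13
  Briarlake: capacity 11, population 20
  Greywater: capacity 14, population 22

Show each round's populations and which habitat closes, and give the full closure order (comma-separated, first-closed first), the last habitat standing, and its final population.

Closure order: Briarlake, Greywater, Ironridge, Ashgrove, Dunmere
Last habitat: Fernhollow with 83 animals

Round 1: Ashgrove=9 Briarlake=20 Dunmere=13 Fernhollow=6 Greywater=22 Ironridge=13 → close Briarlake (overflow 9)
  20÷5 = 4 each, +1 to first 0
Round 2: Ashgrove=13 Dunmere=17 Fernhollow=10 Greywater=26 Ironridge=17 → close Greywater (overflow 12)
  26÷4 = 6 each, +1 to first 2
Round 3: Ashgrove=20 Dunmere=24 Fernhollow=16 Ironridge=23 → close Ironridge (overflow 16)
  23÷3 = 7 each, +1 to first 2
Round 4: Ashgrove=28 Dunmere=32 Fernhollow=23 → close Ashgrove (overflow 19)
  28÷2 = 14 each, +1 to first 0
Round 5: Dunmere=46 Fernhollow=37 → close Dunmere (overflow 33)
  46÷1 = 46 each, +1 to first 0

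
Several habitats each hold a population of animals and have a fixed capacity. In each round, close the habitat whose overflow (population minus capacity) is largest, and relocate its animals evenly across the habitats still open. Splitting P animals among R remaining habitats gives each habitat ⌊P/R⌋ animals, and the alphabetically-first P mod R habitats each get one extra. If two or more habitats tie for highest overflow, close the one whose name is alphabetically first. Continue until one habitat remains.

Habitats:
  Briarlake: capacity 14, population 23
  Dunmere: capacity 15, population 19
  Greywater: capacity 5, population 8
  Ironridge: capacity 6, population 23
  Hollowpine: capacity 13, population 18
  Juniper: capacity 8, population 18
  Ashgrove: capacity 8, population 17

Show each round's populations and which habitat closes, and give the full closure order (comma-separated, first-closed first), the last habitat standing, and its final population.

Round 1: Ashgrove=17 Briarlake=23 Dunmere=19 Greywater=8 Hollowpine=18 Ironridge=23 Juniper=18 → close Ironridge (overflow 17)
  23÷6 = 3 each, +1 to first 5
Round 2: Ashgrove=21 Briarlake=27 Dunmere=23 Greywater=12 Hollowpine=22 Juniper=21 → close Ashgrove (overflow 13)
  21÷5 = 4 each, +1 to first 1
Round 3: Briarlake=32 Dunmere=27 Greywater=16 Hollowpine=26 Juniper=25 → close Briarlake (overflow 18)
  32÷4 = 8 each, +1 to first 0
Round 4: Dunmere=35 Greywater=24 Hollowpine=34 Juniper=33 → close Juniper (overflow 25)
  33÷3 = 11 each, +1 to first 0
Round 5: Dunmere=46 Greywater=35 Hollowpine=45 → close Hollowpine (overflow 32)
  45÷2 = 22 each, +1 to first 1
Round 6: Dunmere=69 Greywater=57 → close Dunmere (overflow 54)
  69÷1 = 69 each, +1 to first 0

Closure order: Ironridge, Ashgrove, Briarlake, Juniper, Hollowpine, Dunmere
Last habitat: Greywater with 126 animals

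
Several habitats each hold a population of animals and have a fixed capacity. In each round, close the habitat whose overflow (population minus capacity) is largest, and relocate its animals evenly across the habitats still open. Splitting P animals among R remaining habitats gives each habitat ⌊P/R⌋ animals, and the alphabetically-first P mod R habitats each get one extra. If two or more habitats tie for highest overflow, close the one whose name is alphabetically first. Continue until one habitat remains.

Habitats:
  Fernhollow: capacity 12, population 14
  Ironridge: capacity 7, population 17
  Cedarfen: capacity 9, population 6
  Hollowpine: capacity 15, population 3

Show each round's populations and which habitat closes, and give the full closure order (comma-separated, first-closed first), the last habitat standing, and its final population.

Round 1: Cedarfen=6 Fernhollow=14 Hollowpine=3 Ironridge=17 → close Ironridge (overflow 10)
  17÷3 = 5 each, +1 to first 2
Round 2: Cedarfen=12 Fernhollow=20 Hollowpine=8 → close Fernhollow (overflow 8)
  20÷2 = 10 each, +1 to first 0
Round 3: Cedarfen=22 Hollowpine=18 → close Cedarfen (overflow 13)
  22÷1 = 22 each, +1 to first 0

Closure order: Ironridge, Fernhollow, Cedarfen
Last habitat: Hollowpine with 40 animals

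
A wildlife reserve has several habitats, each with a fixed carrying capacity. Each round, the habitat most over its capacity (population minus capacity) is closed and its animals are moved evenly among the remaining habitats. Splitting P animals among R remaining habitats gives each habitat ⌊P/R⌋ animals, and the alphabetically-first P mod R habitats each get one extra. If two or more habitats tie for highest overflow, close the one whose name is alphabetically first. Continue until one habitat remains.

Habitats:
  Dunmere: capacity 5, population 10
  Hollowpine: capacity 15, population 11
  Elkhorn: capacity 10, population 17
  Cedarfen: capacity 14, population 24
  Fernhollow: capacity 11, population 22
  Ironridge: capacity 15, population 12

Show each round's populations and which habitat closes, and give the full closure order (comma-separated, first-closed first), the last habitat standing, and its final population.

Round 1: Cedarfen=24 Dunmere=10 Elkhorn=17 Fernhollow=22 Hollowpine=11 Ironridge=12 → close Fernhollow (overflow 11)
  22÷5 = 4 each, +1 to first 2
Round 2: Cedarfen=29 Dunmere=15 Elkhorn=21 Hollowpine=15 Ironridge=16 → close Cedarfen (overflow 15)
  29÷4 = 7 each, +1 to first 1
Round 3: Dunmere=23 Elkhorn=28 Hollowpine=22 Ironridge=23 → close Dunmere (overflow 18)
  23÷3 = 7 each, +1 to first 2
Round 4: Elkhorn=36 Hollowpine=30 Ironridge=30 → close Elkhorn (overflow 26)
  36÷2 = 18 each, +1 to first 0
Round 5: Hollowpine=48 Ironridge=48 → close Hollowpine (overflow 33)
  48÷1 = 48 each, +1 to first 0

Closure order: Fernhollow, Cedarfen, Dunmere, Elkhorn, Hollowpine
Last habitat: Ironridge with 96 animals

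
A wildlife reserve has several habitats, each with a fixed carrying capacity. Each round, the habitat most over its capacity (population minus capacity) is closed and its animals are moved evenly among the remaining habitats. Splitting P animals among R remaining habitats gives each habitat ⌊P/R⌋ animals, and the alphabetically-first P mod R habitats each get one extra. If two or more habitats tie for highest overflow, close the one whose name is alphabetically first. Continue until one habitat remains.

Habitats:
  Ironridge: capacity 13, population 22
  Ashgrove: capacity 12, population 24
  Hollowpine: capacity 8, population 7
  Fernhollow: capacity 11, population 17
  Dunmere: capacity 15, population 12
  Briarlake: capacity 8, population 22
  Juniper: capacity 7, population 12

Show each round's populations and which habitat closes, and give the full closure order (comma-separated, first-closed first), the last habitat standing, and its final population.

Round 1: Ashgrove=24 Briarlake=22 Dunmere=12 Fernhollow=17 Hollowpine=7 Ironridge=22 Juniper=12 → close Briarlake (overflow 14)
  22÷6 = 3 each, +1 to first 4
Round 2: Ashgrove=28 Dunmere=16 Fernhollow=21 Hollowpine=11 Ironridge=25 Juniper=15 → close Ashgrove (overflow 16)
  28÷5 = 5 each, +1 to first 3
Round 3: Dunmere=22 Fernhollow=27 Hollowpine=17 Ironridge=30 Juniper=20 → close Ironridge (overflow 17)
  30÷4 = 7 each, +1 to first 2
Round 4: Dunmere=30 Fernhollow=35 Hollowpine=24 Juniper=27 → close Fernhollow (overflow 24)
  35÷3 = 11 each, +1 to first 2
Round 5: Dunmere=42 Hollowpine=36 Juniper=38 → close Juniper (overflow 31)
  38÷2 = 19 each, +1 to first 0
Round 6: Dunmere=61 Hollowpine=55 → close Hollowpine (overflow 47)
  55÷1 = 55 each, +1 to first 0

Closure order: Briarlake, Ashgrove, Ironridge, Fernhollow, Juniper, Hollowpine
Last habitat: Dunmere with 116 animals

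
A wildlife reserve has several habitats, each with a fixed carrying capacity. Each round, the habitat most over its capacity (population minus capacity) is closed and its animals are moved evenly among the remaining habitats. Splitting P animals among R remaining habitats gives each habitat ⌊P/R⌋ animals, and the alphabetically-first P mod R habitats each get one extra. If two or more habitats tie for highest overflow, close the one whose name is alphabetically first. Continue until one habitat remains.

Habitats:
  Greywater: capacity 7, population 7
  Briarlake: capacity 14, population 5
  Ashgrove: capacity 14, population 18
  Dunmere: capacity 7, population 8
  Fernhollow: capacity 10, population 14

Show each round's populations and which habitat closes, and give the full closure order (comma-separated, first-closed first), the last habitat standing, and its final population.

Round 1: Ashgrove=18 Briarlake=5 Dunmere=8 Fernhollow=14 Greywater=7 → close Ashgrove (overflow 4)
  18÷4 = 4 each, +1 to first 2
Round 2: Briarlake=10 Dunmere=13 Fernhollow=18 Greywater=11 → close Fernhollow (overflow 8)
  18÷3 = 6 each, +1 to first 0
Round 3: Briarlake=16 Dunmere=19 Greywater=17 → close Dunmere (overflow 12)
  19÷2 = 9 each, +1 to first 1
Round 4: Briarlake=26 Greywater=26 → close Greywater (overflow 19)
  26÷1 = 26 each, +1 to first 0

Closure order: Ashgrove, Fernhollow, Dunmere, Greywater
Last habitat: Briarlake with 52 animals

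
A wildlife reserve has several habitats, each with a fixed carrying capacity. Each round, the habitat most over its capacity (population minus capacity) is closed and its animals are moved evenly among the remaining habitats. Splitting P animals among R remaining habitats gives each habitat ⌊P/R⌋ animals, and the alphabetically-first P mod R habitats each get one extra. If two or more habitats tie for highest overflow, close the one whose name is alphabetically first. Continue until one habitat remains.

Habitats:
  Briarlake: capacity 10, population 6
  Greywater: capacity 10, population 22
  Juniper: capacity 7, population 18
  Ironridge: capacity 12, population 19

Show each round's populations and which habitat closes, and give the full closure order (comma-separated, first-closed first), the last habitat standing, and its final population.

Round 1: Briarlake=6 Greywater=22 Ironridge=19 Juniper=18 → close Greywater (overflow 12)
  22÷3 = 7 each, +1 to first 1
Round 2: Briarlake=14 Ironridge=26 Juniper=25 → close Juniper (overflow 18)
  25÷2 = 12 each, +1 to first 1
Round 3: Briarlake=27 Ironridge=38 → close Ironridge (overflow 26)
  38÷1 = 38 each, +1 to first 0

Closure order: Greywater, Juniper, Ironridge
Last habitat: Briarlake with 65 animals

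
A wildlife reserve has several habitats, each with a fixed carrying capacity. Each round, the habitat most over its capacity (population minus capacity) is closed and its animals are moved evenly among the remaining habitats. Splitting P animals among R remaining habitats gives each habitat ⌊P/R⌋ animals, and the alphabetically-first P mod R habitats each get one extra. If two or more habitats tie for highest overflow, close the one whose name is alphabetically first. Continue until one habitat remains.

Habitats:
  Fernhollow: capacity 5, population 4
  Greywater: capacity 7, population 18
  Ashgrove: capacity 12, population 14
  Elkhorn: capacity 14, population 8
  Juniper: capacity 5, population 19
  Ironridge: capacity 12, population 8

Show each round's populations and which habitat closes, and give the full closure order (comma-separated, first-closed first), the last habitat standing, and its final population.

Round 1: Ashgrove=14 Elkhorn=8 Fernhollow=4 Greywater=18 Ironridge=8 Juniper=19 → close Juniper (overflow 14)
  19÷5 = 3 each, +1 to first 4
Round 2: Ashgrove=18 Elkhorn=12 Fernhollow=8 Greywater=22 Ironridge=11 → close Greywater (overflow 15)
  22÷4 = 5 each, +1 to first 2
Round 3: Ashgrove=24 Elkhorn=18 Fernhollow=13 Ironridge=16 → close Ashgrove (overflow 12)
  24÷3 = 8 each, +1 to first 0
Round 4: Elkhorn=26 Fernhollow=21 Ironridge=24 → close Fernhollow (overflow 16)
  21÷2 = 10 each, +1 to first 1
Round 5: Elkhorn=37 Ironridge=34 → close Elkhorn (overflow 23)
  37÷1 = 37 each, +1 to first 0

Closure order: Juniper, Greywater, Ashgrove, Fernhollow, Elkhorn
Last habitat: Ironridge with 71 animals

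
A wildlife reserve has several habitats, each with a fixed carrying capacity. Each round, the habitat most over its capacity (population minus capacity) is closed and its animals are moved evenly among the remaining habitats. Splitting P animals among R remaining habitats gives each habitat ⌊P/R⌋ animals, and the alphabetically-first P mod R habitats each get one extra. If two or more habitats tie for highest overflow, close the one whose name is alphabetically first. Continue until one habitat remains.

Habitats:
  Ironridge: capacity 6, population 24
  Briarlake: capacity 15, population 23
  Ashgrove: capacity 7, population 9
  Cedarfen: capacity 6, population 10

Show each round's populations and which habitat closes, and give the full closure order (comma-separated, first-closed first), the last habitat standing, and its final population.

Closure order: Ironridge, Briarlake, Cedarfen
Last habitat: Ashgrove with 66 animals

Round 1: Ashgrove=9 Briarlake=23 Cedarfen=10 Ironridge=24 → close Ironridge (overflow 18)
  24÷3 = 8 each, +1 to first 0
Round 2: Ashgrove=17 Briarlake=31 Cedarfen=18 → close Briarlake (overflow 16)
  31÷2 = 15 each, +1 to first 1
Round 3: Ashgrove=33 Cedarfen=33 → close Cedarfen (overflow 27)
  33÷1 = 33 each, +1 to first 0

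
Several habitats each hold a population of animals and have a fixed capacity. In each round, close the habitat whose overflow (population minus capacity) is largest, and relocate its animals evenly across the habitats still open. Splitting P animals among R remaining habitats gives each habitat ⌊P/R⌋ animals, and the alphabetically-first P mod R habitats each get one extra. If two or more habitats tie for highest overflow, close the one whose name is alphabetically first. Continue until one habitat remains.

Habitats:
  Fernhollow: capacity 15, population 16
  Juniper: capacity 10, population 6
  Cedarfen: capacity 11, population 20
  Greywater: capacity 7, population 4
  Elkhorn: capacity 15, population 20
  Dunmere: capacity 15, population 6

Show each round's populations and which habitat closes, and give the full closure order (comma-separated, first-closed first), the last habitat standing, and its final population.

Closure order: Cedarfen, Elkhorn, Fernhollow, Greywater, Juniper
Last habitat: Dunmere with 72 animals

Round 1: Cedarfen=20 Dunmere=6 Elkhorn=20 Fernhollow=16 Greywater=4 Juniper=6 → close Cedarfen (overflow 9)
  20÷5 = 4 each, +1 to first 0
Round 2: Dunmere=10 Elkhorn=24 Fernhollow=20 Greywater=8 Juniper=10 → close Elkhorn (overflow 9)
  24÷4 = 6 each, +1 to first 0
Round 3: Dunmere=16 Fernhollow=26 Greywater=14 Juniper=16 → close Fernhollow (overflow 11)
  26÷3 = 8 each, +1 to first 2
Round 4: Dunmere=25 Greywater=23 Juniper=24 → close Greywater (overflow 16)
  23÷2 = 11 each, +1 to first 1
Round 5: Dunmere=37 Juniper=35 → close Juniper (overflow 25)
  35÷1 = 35 each, +1 to first 0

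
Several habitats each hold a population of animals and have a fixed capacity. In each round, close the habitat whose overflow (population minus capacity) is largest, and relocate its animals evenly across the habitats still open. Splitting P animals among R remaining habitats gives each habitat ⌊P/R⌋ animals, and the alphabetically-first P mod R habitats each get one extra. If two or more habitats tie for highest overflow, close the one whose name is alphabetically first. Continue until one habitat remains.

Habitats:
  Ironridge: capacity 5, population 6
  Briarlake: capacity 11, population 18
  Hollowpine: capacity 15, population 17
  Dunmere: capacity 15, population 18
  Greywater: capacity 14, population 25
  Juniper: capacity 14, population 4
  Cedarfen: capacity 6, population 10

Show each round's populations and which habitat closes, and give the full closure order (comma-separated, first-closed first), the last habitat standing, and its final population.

Round 1: Briarlake=18 Cedarfen=10 Dunmere=18 Greywater=25 Hollowpine=17 Ironridge=6 Juniper=4 → close Greywater (overflow 11)
  25÷6 = 4 each, +1 to first 1
Round 2: Briarlake=23 Cedarfen=14 Dunmere=22 Hollowpine=21 Ironridge=10 Juniper=8 → close Briarlake (overflow 12)
  23÷5 = 4 each, +1 to first 3
Round 3: Cedarfen=19 Dunmere=27 Hollowpine=26 Ironridge=14 Juniper=12 → close Cedarfen (overflow 13)
  19÷4 = 4 each, +1 to first 3
Round 4: Dunmere=32 Hollowpine=31 Ironridge=19 Juniper=16 → close Dunmere (overflow 17)
  32÷3 = 10 each, +1 to first 2
Round 5: Hollowpine=42 Ironridge=30 Juniper=26 → close Hollowpine (overflow 27)
  42÷2 = 21 each, +1 to first 0
Round 6: Ironridge=51 Juniper=47 → close Ironridge (overflow 46)
  51÷1 = 51 each, +1 to first 0

Closure order: Greywater, Briarlake, Cedarfen, Dunmere, Hollowpine, Ironridge
Last habitat: Juniper with 98 animals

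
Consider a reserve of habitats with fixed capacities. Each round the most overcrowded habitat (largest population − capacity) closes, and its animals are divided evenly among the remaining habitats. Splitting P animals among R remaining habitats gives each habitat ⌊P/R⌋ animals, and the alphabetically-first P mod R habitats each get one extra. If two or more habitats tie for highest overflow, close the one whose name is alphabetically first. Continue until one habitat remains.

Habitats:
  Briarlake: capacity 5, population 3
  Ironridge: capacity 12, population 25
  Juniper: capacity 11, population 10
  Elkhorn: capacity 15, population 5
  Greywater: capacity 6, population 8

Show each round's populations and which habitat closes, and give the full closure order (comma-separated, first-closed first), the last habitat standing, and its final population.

Closure order: Ironridge, Greywater, Briarlake, Juniper
Last habitat: Elkhorn with 51 animals

Round 1: Briarlake=3 Elkhorn=5 Greywater=8 Ironridge=25 Juniper=10 → close Ironridge (overflow 13)
  25÷4 = 6 each, +1 to first 1
Round 2: Briarlake=10 Elkhorn=11 Greywater=14 Juniper=16 → close Greywater (overflow 8)
  14÷3 = 4 each, +1 to first 2
Round 3: Briarlake=15 Elkhorn=16 Juniper=20 → close Briarlake (overflow 10)
  15÷2 = 7 each, +1 to first 1
Round 4: Elkhorn=24 Juniper=27 → close Juniper (overflow 16)
  27÷1 = 27 each, +1 to first 0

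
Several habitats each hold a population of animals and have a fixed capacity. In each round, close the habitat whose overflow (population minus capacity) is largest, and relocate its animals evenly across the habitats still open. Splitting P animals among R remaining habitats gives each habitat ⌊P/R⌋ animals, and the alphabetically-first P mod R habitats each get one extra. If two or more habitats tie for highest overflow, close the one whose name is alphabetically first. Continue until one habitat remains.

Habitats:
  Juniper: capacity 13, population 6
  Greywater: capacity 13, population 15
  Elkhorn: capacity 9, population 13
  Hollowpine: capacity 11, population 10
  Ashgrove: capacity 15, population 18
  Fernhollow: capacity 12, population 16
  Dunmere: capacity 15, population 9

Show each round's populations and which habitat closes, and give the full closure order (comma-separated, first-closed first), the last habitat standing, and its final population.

Round 1: Ashgrove=18 Dunmere=9 Elkhorn=13 Fernhollow=16 Greywater=15 Hollowpine=10 Juniper=6 → close Elkhorn (overflow 4)
  13÷6 = 2 each, +1 to first 1
Round 2: Ashgrove=21 Dunmere=11 Fernhollow=18 Greywater=17 Hollowpine=12 Juniper=8 → close Ashgrove (overflow 6)
  21÷5 = 4 each, +1 to first 1
Round 3: Dunmere=16 Fernhollow=22 Greywater=21 Hollowpine=16 Juniper=12 → close Fernhollow (overflow 10)
  22÷4 = 5 each, +1 to first 2
Round 4: Dunmere=22 Greywater=27 Hollowpine=21 Juniper=17 → close Greywater (overflow 14)
  27÷3 = 9 each, +1 to first 0
Round 5: Dunmere=31 Hollowpine=30 Juniper=26 → close Hollowpine (overflow 19)
  30÷2 = 15 each, +1 to first 0
Round 6: Dunmere=46 Juniper=41 → close Dunmere (overflow 31)
  46÷1 = 46 each, +1 to first 0

Closure order: Elkhorn, Ashgrove, Fernhollow, Greywater, Hollowpine, Dunmere
Last habitat: Juniper with 87 animals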